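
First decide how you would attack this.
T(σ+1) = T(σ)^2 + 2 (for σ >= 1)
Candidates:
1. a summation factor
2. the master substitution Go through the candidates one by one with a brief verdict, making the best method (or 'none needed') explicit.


Best approach: no special technique — the unknown sequence enters the update nonlinearly, so no linear method fits the recurrence as written — direct iteration remains.
- a summation factor — the recursion is nonlinear — outside the first-order linear family a summation factor addresses.
- the master substitution: the recursion shifts the index rather than dividing it.


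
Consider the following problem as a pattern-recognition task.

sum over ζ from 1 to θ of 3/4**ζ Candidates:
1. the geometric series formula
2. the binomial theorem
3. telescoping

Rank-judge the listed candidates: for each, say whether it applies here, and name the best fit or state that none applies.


Method: the geometric series formula — consecutive terms stand in a fixed index-free ratio — the geometric sum formula closes it.
- the geometric series formula — applies; the problem has the shape this method handles.
- the binomial theorem: there is no sum-raised-to-a-power identity hiding in these terms.
- telescoping — computed from the summand as displayed, the partial sums build up without the pairwise collapse telescoping exploits.


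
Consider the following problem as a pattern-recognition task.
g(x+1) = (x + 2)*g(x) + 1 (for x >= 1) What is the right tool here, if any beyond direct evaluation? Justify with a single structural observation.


Method: a summation factor — rescale the sequence by the product of the weights x + 2 so far — the recurrence collapses to a plain running sum.


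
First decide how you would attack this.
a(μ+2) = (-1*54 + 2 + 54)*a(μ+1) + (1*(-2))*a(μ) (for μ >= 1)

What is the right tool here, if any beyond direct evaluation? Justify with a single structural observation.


Technique: the characteristic-root method — every coefficient is a fixed number and the forcing is zero — substitute r^μ and read off the root equation.


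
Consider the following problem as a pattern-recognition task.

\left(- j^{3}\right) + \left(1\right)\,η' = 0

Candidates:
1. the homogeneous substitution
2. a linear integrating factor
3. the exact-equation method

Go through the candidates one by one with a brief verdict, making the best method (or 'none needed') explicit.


Technique: no special technique — solved for the derivative, no η appears — this is antidifferentiation in j wearing ODE clothing.
- the homogeneous substitution: the ratio substitution does not collapse this equation.
- a linear integrating factor — the linear template holds only trivially here (the unknown is absent, so the coefficient is zero) — the method is not the natural label.
- the exact-equation method — the unknown never enters the equation — exactness holds emptily, with nothing for the method to add.


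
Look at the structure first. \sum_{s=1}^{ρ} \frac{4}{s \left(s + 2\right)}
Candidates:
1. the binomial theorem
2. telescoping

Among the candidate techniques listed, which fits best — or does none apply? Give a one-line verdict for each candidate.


Method: telescoping — integer-spaced poles in \frac{4}{s \left(s + 2\right)} are the telescoping signature in disguise.
- the binomial theorem: there is no pair of bases whose matched powers would reassemble into a single binomial power.
- telescoping — yes — fits the structure here.


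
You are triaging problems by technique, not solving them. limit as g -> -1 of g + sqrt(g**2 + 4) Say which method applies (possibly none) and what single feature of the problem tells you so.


Method: no special technique — the function is continuous at -1; evaluation is itself the limit, no machinery required.


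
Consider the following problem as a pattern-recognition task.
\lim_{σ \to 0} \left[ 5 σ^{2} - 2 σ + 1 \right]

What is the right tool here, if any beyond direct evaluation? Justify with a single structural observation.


Best approach: no special technique — the expression is continuous at 0 — substitute and evaluate; no indeterminate form appears.


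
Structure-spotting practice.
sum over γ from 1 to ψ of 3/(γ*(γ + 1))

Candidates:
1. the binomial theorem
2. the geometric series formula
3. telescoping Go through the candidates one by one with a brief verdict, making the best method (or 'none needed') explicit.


Verdict: telescoping — split 3/(γ*(γ + 1)) by partial fractions and the pieces are one function at shifted arguments — interior terms cancel.
- the binomial theorem: there is no sum-raised-to-a-power identity hiding in these terms.
- the geometric series formula — there is no constant term-to-term ratio.
- telescoping — yes — fits the structure here.


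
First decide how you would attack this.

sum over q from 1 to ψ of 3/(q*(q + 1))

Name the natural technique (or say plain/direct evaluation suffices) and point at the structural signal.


Best approach: telescoping — integer-spaced poles in 3/(q*(q + 1)) are the telescoping signature in disguise.


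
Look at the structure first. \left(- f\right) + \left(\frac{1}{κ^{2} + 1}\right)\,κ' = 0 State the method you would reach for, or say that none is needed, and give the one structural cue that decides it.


Technique: separation of variables — all dependence on the two variables factors apart, the defining separable shape. The equation is exact as it stands too — a potential function exists — though separation reads the split structure directly.


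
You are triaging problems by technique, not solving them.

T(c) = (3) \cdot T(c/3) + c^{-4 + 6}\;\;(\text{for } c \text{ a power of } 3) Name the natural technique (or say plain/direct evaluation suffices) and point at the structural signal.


Technique: the master substitution — the argument shrinks by the factor 3, so measure the index on a logarithmic scale and the recursion becomes a shift.


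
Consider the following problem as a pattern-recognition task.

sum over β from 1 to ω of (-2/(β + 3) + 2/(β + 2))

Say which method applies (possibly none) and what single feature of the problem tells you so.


Method: telescoping — a difference of consecutive values of one function (2/(β + 2) at one index and the next) — telescoping by construction.


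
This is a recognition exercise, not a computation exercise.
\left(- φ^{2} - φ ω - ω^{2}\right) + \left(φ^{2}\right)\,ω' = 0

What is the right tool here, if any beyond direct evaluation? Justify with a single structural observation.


Verdict: the homogeneous substitution — the slope's numerator and denominator share total degree; set v = ω/φ and the equation drops to separable form.


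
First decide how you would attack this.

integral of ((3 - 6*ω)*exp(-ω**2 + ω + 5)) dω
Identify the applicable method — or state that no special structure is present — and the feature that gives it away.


Technique: u-substitution — structure check: outer function, inner expression -ω**2 + ω + 5, inner derivative as a factor — the classic u = -ω**2 + ω + 5 pattern.


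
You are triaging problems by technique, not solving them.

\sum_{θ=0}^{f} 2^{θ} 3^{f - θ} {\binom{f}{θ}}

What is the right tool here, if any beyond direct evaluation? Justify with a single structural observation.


Diagnosis: the binomial theorem — binomial coefficients against complementary powers of 2 and 3: recognize the binomial expansion and resum.


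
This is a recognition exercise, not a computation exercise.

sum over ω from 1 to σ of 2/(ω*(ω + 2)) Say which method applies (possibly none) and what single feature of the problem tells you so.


Method: telescoping — 2/(ω*(ω + 2)) decomposes into shift-paired simple fractions; the series telescopes to finitely many boundary pieces.


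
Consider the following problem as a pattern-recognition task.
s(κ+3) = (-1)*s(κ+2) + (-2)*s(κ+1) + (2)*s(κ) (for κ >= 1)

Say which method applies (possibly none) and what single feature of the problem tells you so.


Diagnosis: the characteristic-root method — try a geometric ansatz r^κ: constant coefficients turn the recurrence into one polynomial equation in r.


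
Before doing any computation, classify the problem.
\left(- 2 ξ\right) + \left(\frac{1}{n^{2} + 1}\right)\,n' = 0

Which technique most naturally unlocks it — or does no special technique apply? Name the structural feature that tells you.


Technique: separation of variables — separating collects all n-dependence with the derivative and leaves all ξ-dependence opposite: variables separate. The equation is exact as it stands too — a potential function exists — though separation reads the split structure directly.


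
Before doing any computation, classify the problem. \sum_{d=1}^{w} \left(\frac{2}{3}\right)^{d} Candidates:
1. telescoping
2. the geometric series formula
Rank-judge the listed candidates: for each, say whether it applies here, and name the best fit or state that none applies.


Diagnosis: the geometric series formula — term-over-term division gives \frac{2}{3} every time — index-free ratio, geometric sum formula applies.
- telescoping: in the displayed form, no term reappears at a neighboring index to cancel against.
- the geometric series formula: yes, a natural case for it.


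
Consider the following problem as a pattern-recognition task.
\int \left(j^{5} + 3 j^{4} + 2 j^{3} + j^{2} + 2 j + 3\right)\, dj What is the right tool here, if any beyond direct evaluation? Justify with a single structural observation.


Verdict: no special technique — nothing composite, nothing rational, nothing trigonometric — each constant-multiple power of j integrates by the power rule alone.


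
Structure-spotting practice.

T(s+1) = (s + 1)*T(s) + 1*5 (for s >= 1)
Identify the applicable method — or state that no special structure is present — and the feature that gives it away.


Technique: a summation factor — the coefficient s + 1 drifts with the index, so no fixed root exists; normalizing by the cumulative product telescopes it.


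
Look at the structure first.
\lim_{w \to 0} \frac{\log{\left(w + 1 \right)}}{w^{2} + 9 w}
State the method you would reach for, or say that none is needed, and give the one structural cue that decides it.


Verdict: l'Hôpital's rule (0/0) — both numerator and denominator vanish at 0: the genuine 0/0 indeterminate that l'Hôpital exists for. A first-order expansion at the point is an equally standard path; the rule packages it.


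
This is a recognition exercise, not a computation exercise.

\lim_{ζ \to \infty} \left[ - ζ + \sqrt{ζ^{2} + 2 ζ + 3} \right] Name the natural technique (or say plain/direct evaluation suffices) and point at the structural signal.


Method: conjugate multiplication — this difference gives up after one conjugate multiplication — the radical structure cancels against its conjugate.


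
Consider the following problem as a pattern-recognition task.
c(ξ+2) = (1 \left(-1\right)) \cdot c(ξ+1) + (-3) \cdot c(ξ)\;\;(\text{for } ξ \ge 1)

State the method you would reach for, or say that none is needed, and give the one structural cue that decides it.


Verdict: the characteristic-root method — this is the constant-coefficient homogeneous case — the whole solution in ξ reduces to a polynomial's roots.


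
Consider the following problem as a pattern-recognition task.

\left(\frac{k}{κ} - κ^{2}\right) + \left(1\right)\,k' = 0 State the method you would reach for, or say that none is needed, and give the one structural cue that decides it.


Best approach: a linear integrating factor — the unknown enters only to the first power against a nonzero forcing term — the integrating-factor template applies directly.


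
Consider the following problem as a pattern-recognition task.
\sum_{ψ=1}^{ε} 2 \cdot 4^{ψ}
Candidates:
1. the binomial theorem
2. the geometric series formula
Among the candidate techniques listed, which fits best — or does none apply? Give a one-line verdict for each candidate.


Diagnosis: the geometric series formula — the ratio of consecutive terms is the constant 4, independent of the index — a geometric sum.
- the binomial theorem: the terms lack the binomial-coefficient-weighted complementary-power pattern of an expansion.
- the geometric series formula — yes — fits the structure here.


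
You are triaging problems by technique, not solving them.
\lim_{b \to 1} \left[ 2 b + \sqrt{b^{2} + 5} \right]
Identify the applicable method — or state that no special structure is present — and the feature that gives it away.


Diagnosis: no special technique — the function is continuous at 1; evaluation is itself the limit, no machinery required.


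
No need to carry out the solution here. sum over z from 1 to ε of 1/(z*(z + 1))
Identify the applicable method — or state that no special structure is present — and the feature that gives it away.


Best approach: telescoping — after splitting 1/(z*(z + 1)) into partial fractions, the pieces are shifted copies of one function and cancel telescopically.


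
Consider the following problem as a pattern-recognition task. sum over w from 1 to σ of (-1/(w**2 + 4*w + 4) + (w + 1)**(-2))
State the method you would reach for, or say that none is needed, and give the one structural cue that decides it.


Method: telescoping — write out three consecutive terms and watch the interior cancel: the advanced copy one term subtracts reappears as the very next term's leading piece, pair after pair.


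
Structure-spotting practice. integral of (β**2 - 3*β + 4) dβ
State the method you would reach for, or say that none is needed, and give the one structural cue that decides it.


Best approach: no special technique — the integrand is a sum of constant multiples of powers of β — integrate term by term.


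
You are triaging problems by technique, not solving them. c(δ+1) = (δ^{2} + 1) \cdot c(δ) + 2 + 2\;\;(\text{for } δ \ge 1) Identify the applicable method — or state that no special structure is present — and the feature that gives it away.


Best approach: a summation factor — with the index-dependent coefficient δ^{2} + 1, dividing by the cumulative product turns the left side into a pure difference.


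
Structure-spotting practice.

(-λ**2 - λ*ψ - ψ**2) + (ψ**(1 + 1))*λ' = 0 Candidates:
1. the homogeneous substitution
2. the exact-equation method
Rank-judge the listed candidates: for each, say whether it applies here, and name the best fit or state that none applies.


Diagnosis: the homogeneous substitution — the slope's numerator and denominator share total degree; set v = λ/ψ and the equation drops to separable form.
- the homogeneous substitution: applies; the problem has the shape this method handles.
- the exact-equation method — no potential function has this form as its differential, as written.


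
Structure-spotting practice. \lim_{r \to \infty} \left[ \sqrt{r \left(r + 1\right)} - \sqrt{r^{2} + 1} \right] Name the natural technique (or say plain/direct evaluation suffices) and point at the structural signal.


Best approach: conjugate multiplication — this difference gives up after one conjugate multiplication — the radical structure cancels against its conjugate.


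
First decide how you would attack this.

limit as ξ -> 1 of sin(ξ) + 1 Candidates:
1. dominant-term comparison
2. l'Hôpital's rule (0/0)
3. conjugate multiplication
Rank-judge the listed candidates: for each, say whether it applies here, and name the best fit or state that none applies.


Verdict: no special technique — the expression is continuous at the evaluation point — substitute directly; no indeterminate form appears.
- dominant-term comparison — leading-power comparison does not apply to this form.
- l'Hôpital's rule (0/0) — substituting the point gives a finite value outright — there is no indeterminate clash to repair.
- conjugate multiplication — no divergent radical difference is present for a conjugate pair to cancel.


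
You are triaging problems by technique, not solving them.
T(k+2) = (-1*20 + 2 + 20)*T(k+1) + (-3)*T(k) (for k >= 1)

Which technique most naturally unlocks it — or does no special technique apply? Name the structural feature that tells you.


Best approach: the characteristic-root method — every coefficient is a fixed number and the forcing is zero — substitute r^k and read off the root equation.


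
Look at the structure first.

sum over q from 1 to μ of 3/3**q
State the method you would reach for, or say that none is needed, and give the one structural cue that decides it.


Diagnosis: the geometric series formula — consecutive terms stand in a fixed index-free ratio — the geometric sum formula closes it.


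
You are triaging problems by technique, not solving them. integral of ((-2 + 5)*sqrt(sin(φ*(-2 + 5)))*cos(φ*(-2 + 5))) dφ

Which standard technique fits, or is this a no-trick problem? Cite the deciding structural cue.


Verdict: u-substitution — collected, the integrand has one factor that is, up to a constant, the derivative of an inner expression the rest depends on — substitute for that inner expression.


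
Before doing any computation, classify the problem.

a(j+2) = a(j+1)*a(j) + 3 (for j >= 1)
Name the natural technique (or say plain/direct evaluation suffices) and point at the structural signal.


Technique: no special technique — each new value is a nonlinear function of earlier ones — scaling arguments and superposition both fail.


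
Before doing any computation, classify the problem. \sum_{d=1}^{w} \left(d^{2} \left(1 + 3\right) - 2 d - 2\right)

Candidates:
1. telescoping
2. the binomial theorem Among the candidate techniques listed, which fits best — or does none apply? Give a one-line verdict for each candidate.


Verdict: no special technique — recognize the absence of structure: constant-multiple powers of d summed plainly, no special method required.
- telescoping — as presented, consecutive terms share no shifted copy to cancel against — no rewrite is on display to change that.
- the binomial theorem — no binomial coefficients pair up with complementary powers here.


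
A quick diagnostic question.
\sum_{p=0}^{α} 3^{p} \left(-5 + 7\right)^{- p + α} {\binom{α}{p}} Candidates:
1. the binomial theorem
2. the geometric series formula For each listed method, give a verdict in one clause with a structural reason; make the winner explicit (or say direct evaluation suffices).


Method: the binomial theorem — binomial coefficients against complementary powers of 3 and (-5 + 7): recognize the binomial expansion and resum.
- the binomial theorem: applicable, and directly so.
- the geometric series formula — there is no constant term-to-term ratio.


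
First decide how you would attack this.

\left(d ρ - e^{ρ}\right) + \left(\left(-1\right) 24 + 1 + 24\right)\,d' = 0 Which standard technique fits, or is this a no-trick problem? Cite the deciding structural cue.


Verdict: a linear integrating factor — the unknown enters only to the first power against a nonzero forcing term — the integrating-factor template applies directly.


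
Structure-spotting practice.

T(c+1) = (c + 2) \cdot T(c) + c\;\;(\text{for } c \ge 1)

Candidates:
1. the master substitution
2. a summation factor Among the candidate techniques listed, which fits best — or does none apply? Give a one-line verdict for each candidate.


Verdict: a summation factor — normalize by the running product of c + 2: the left side becomes a difference, and differences sum.
- the master substitution: there is no divide-the-index recursive argument.
- a summation factor: applies; the problem has the shape this method handles.


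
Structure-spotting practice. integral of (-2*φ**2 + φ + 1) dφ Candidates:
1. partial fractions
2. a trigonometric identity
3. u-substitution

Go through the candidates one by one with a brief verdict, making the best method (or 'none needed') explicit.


Verdict: no special technique — every term is a constant multiple of a power of φ; term-wise power-rule integration needs no preliminary transformation.
- partial fractions: the expression is not a ratio of polynomials that decomposes further.
- a trigonometric identity — there is no trigonometric structure at all — the integrand carries no sine or cosine to rewrite.
- u-substitution — no substitution does more than relabel what direct integration already handles.


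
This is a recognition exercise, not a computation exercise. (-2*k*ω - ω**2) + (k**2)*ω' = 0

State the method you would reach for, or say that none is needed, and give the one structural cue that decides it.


Technique: the homogeneous substitution — the slope's numerator and denominator have matching total degree, so it depends only on ω/k and the ratio substitution collapses it. A Bernoulli rewrite works here as the equation stands — the homogeneous substitution is the more immediate reading.


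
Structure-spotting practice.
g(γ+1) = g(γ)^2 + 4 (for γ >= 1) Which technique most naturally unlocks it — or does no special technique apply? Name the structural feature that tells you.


Method: no special technique — the recurrence is nonlinear in the sequence terms; no linear-recurrence method fits it as written — one iterates or studies it directly.


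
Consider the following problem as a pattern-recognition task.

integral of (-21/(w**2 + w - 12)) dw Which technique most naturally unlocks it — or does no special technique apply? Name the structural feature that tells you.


Diagnosis: partial fractions — the bottom factors while the top stays lower-degree — split into simple fractions and integrate piece by piece.


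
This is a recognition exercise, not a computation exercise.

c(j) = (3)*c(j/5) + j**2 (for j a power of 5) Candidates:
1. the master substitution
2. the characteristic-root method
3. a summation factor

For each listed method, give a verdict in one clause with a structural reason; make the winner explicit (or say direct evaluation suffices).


Verdict: the master substitution — the argument j/5 divides the index by 5; the standard j = 5^m substitution converts it to a constant-shift recurrence.
- the master substitution — applies; the problem has the shape this method handles.
- the characteristic-root method: the recursion divides its index rather than shifting it — outside the constant-shift family the root method covers.
- a summation factor — a divided-index call is outside the fixed-shift first-order family a summation factor normalizes.


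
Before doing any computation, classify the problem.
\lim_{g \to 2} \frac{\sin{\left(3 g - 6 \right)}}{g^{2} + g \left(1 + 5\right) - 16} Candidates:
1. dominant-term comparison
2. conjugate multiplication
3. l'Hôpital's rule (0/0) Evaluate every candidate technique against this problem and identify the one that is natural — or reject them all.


Method: l'Hôpital's rule (0/0) — both numerator and denominator vanish at 2: the genuine 0/0 indeterminate that l'Hôpital exists for. One could equally expand both pieces locally and compare leading terms; the rule does that in one stroke.
- dominant-term comparison: this limit is not decided by comparing leading-term growth at infinity.
- conjugate multiplication — the conjugate move applies to radical differences, which this is not.
- l'Hôpital's rule (0/0) — yes — fits the structure here.


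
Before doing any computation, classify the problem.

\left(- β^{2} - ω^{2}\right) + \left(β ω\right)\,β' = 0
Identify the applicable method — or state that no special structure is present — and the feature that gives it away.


Method: the homogeneous substitution — the slope's numerator and denominator have matching total degree, so it depends only on β/ω and the ratio substitution collapses it. This doubles as a Bernoulli equation in the unknown as written; the homogeneous route needs no setup at all.


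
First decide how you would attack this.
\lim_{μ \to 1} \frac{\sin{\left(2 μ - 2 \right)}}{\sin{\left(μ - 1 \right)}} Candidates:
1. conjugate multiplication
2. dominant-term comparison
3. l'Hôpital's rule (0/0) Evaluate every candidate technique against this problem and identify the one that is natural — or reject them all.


Method: l'Hôpital's rule (0/0) — plug in 1: top and bottom both hit zero, so differentiate each and retry. A local series expansion at the point resolves it as well; the rule is the packaged version of that step.
- conjugate multiplication: no difference of divergent radicals appears, so rationalizing has nothing to cancel.
- dominant-term comparison: this limit is not decided by comparing polynomial growth at infinity.
- l'Hôpital's rule (0/0) — yes, a natural case for it.


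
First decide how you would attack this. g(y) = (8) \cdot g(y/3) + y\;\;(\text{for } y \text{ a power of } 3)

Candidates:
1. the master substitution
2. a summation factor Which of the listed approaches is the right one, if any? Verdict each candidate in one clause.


Method: the master substitution — the argument shrinks by the factor 3, so measure the index on a logarithmic scale and the recursion becomes a shift.
- the master substitution: applies; the problem has the shape this method handles.
- a summation factor: a divided-index call is outside the fixed-shift first-order family a summation factor normalizes.


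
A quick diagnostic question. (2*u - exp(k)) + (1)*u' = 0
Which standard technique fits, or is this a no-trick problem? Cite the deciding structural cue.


Diagnosis: a linear integrating factor — linear in the unknown with genuine forcing: multiply through by the exponential of the integrated coefficient and the left side closes into one derivative.


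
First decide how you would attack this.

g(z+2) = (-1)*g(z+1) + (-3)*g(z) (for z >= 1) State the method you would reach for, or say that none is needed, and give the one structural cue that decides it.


Verdict: the characteristic-root method — every coefficient is a fixed number and the forcing is zero — substitute r^z and read off the root equation.


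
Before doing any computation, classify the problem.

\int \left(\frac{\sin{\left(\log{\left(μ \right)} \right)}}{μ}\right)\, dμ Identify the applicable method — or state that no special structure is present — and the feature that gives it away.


Method: u-substitution — structure check: outer function, inner expression \log{\left(μ \right)}, inner derivative as a factor — the classic u = \log{\left(μ \right)} pattern.


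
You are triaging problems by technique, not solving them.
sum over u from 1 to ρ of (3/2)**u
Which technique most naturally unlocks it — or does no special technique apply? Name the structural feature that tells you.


Best approach: the geometric series formula — the ratio of consecutive terms is the constant 3/2, independent of the index — a geometric sum.


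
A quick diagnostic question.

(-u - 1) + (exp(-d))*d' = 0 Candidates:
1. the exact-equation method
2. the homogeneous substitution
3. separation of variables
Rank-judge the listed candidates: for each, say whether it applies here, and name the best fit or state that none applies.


Diagnosis: separation of variables — one side of the product carries the independent variable, the other the unknown — the textbook separation shape.
- the exact-equation method — with no real cross-dependence between the variables, the exact-equation machinery is a detour rather than the natural reading.
- the homogeneous substitution — the ratio substitution does not collapse this equation.
- separation of variables — applies; the problem has the shape this method handles.


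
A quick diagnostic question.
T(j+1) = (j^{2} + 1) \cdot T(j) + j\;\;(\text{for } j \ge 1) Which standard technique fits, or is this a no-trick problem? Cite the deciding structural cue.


Best approach: a summation factor — with the index-dependent coefficient j^{2} + 1, dividing by the cumulative product turns the left side into a pure difference.


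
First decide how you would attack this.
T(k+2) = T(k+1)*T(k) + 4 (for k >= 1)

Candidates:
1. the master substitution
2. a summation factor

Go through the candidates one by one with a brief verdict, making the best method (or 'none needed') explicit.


Method: no special technique — the recurrence is nonlinear in the sequence values; study it directly, no linear machinery applies.
- the master substitution — this is shift-type recursion, outside the divide-and-conquer template.
- a summation factor: the recursion is nonlinear — outside the first-order linear family a summation factor addresses.


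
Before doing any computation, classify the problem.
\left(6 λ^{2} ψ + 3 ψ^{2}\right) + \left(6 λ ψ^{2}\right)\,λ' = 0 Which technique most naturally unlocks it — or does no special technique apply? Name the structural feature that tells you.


Diagnosis: the exact-equation method — the compatibility test passes: the λ-derivative of 6 λ^{2} ψ + 3 ψ^{2} matches the ψ-derivative of 6 λ ψ^{2}, so integrate a potential.


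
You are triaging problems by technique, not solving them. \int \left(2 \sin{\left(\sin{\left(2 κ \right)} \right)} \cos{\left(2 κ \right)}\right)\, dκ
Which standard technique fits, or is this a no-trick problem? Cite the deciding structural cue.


Diagnosis: u-substitution — collected, the integrand has one factor that is, up to a constant, the derivative of an inner expression the rest depends on — substitute for that inner expression.


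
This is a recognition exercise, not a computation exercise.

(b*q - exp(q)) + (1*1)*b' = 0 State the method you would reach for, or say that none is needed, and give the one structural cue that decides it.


Verdict: a linear integrating factor — the unknown enters only to the first power against a nonzero forcing term — the integrating-factor template applies directly.


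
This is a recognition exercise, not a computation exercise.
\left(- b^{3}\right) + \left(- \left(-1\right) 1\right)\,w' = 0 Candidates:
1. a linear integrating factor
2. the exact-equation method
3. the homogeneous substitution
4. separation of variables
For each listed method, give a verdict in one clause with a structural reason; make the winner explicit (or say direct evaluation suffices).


Verdict: no special technique — solved for the derivative, w never appears on the right — this is a direct integration in b, not a differential-equations problem at heart.
- a linear integrating factor: with the unknown absent the integrating factor is a formality; direct integration is the working structure.
- the exact-equation method: with the unknown absent from both coefficients, the cross-partial test holds emptily — nothing for the exact method to work on.
- the homogeneous substitution — the slope does not depend on the ratio of the variables alone.
- separation of variables — separation is only trivially available — with the unknown absent from the slope this is a direct integration, not a separation problem.


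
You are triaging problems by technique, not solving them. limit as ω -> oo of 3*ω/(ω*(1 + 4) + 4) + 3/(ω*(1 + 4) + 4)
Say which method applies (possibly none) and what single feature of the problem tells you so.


Technique: dominant-term comparison — as ω grows, only the highest-degree terms matter — compare leading terms and read the limit off. l'Hôpital's at-infinity variant applies to the expression viewed as a single quotient; the leading-term comparison is the direct route.


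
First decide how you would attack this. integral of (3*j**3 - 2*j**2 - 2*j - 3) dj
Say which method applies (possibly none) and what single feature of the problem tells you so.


Diagnosis: no special technique — every term is a constant multiple of a power of j; term-wise power-rule integration needs no preliminary transformation.


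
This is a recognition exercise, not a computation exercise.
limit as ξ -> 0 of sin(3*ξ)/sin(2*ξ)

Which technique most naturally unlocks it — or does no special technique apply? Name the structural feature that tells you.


Method: l'Hôpital's rule (0/0) — the 0/0 form at 0 is the signature situation for l'Hôpital's rule. The standard small-argument limits would also carry it; the rule is the systematic route.


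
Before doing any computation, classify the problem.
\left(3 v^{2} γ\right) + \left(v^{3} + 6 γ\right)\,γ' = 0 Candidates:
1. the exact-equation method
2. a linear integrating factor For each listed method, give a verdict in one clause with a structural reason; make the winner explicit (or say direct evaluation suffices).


Method: the exact-equation method — equality of cross partials is the green light — assemble the potential function term by term.
- the exact-equation method — a fit — the right tool for this form.
- a linear integrating factor — the unknown enters nonlinearly (through a power, a denominator, or a transcendental function), which the linear integrating-factor recipe cannot absorb as-is — any repair would come from a preliminary substitution, not the factor.


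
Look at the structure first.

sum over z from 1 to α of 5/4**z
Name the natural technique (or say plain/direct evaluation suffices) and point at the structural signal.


Method: the geometric series formula — consecutive terms stand in a fixed index-free ratio — the geometric sum formula closes it.


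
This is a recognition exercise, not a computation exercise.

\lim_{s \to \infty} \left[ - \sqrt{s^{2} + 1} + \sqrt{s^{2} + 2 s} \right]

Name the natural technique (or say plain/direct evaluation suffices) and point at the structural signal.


Verdict: conjugate multiplication — \sqrt{s^{2} + 2 s} and \sqrt{s^{2} + 1} both blow up, but their difference is tame once the conjugate rationalizes it.


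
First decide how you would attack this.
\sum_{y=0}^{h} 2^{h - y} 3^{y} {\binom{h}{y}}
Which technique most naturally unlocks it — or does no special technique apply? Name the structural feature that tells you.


Method: the binomial theorem — the summand is term y of a binomial expansion in 3 and 2; the whole sum is a single power.


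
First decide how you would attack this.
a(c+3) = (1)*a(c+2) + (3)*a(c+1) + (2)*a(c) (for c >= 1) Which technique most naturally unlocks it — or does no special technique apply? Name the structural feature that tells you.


Diagnosis: the characteristic-root method — fixed numeric weights on consecutive terms and no forcing term added: the root method in its home territory.


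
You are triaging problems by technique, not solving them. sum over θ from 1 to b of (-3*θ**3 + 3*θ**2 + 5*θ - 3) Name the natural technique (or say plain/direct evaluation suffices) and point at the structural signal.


Method: no special technique — no cancellation, no constant ratio, no binomial weights — just polynomial terms summed directly.


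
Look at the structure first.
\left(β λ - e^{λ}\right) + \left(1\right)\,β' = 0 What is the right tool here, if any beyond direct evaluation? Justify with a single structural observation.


Verdict: a linear integrating factor — the equation is linear in β with coefficient λ; multiplying by the integrating factor exp(∫λ) makes the left side a perfect derivative.


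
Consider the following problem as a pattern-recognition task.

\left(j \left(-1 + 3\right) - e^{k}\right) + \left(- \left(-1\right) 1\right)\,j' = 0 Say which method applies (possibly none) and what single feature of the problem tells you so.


Verdict: a linear integrating factor — the unknown enters only to the first power against a nonzero forcing term — the integrating-factor template applies directly.


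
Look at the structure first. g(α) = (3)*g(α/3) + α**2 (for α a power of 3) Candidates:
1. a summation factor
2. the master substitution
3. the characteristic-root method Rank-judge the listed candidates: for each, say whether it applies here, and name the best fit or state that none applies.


Verdict: the master substitution — the argument α/3 divides the index by 3; the standard α = 3^m substitution converts it to a constant-shift recurrence.
- a summation factor: the recursion divides its index rather than shifting it — there is no previous-term chain for a summation factor to telescope.
- the master substitution: applies; the problem has the shape this method handles.
- the characteristic-root method: a divided-index call is not the fixed-shift linear shape that characteristic roots solve.


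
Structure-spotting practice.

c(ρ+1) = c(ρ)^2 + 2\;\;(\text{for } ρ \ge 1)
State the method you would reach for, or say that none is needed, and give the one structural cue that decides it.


Method: no special technique — the recurrence is nonlinear in the sequence terms; no linear-recurrence method fits it as written — one iterates or studies it directly.


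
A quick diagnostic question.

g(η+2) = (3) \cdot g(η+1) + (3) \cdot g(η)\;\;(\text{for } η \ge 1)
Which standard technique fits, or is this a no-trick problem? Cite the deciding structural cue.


Diagnosis: the characteristic-root method — try a geometric ansatz r^η: constant coefficients turn the recurrence into one polynomial equation in r.


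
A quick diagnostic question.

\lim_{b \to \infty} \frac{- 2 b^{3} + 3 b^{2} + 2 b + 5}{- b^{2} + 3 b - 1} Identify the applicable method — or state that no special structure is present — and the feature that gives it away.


Method: dominant-term comparison — at large b only the top-degree terms survive; compare the leading terms and the limit falls out. Viewed as a single quotient this is an ∞/∞ form — an at-infinity application of l'Hôpital's rule would also resolve it; comparing leading growth reads the answer without differentiating.


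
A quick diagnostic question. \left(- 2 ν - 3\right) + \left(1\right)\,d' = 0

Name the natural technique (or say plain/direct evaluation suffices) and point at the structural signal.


Best approach: no special technique — solved for the derivative, no d appears — this is antidifferentiation in ν wearing ODE clothing.


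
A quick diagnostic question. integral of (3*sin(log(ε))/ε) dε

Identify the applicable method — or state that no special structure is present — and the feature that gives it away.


Technique: u-substitution — viewed as a product, the integrand is a composition evaluated at log(ε) times (a constant multiple of) that inner expression's derivative, so u = log(ε) makes it elementary.


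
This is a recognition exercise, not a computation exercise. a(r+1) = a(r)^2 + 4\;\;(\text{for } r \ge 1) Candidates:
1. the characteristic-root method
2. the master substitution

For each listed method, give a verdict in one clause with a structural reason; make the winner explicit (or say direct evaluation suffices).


Verdict: no special technique — the unknown sequence enters the update nonlinearly, so no linear method fits the recurrence as written — direct iteration remains.
- the characteristic-root method — the recursion is nonlinear in the sequence values, so no linear-modes ansatz applies.
- the master substitution — with no divided-index recursive call, reindexing by powers of a base buys nothing.


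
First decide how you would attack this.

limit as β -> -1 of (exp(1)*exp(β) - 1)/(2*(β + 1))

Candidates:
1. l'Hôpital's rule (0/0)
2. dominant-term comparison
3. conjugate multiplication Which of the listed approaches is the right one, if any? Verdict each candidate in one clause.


Technique: l'Hôpital's rule (0/0) — both numerator and denominator vanish at -1: the genuine 0/0 indeterminate that l'Hôpital exists for. A first-order expansion at the point is an equally standard path; the rule packages it.
- l'Hôpital's rule (0/0): yes, a natural case for it.
- dominant-term comparison — no dominant power emerges to decide the limit by degree comparison.
- conjugate multiplication — there is no infinity-minus-infinity radical difference to rationalize.
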